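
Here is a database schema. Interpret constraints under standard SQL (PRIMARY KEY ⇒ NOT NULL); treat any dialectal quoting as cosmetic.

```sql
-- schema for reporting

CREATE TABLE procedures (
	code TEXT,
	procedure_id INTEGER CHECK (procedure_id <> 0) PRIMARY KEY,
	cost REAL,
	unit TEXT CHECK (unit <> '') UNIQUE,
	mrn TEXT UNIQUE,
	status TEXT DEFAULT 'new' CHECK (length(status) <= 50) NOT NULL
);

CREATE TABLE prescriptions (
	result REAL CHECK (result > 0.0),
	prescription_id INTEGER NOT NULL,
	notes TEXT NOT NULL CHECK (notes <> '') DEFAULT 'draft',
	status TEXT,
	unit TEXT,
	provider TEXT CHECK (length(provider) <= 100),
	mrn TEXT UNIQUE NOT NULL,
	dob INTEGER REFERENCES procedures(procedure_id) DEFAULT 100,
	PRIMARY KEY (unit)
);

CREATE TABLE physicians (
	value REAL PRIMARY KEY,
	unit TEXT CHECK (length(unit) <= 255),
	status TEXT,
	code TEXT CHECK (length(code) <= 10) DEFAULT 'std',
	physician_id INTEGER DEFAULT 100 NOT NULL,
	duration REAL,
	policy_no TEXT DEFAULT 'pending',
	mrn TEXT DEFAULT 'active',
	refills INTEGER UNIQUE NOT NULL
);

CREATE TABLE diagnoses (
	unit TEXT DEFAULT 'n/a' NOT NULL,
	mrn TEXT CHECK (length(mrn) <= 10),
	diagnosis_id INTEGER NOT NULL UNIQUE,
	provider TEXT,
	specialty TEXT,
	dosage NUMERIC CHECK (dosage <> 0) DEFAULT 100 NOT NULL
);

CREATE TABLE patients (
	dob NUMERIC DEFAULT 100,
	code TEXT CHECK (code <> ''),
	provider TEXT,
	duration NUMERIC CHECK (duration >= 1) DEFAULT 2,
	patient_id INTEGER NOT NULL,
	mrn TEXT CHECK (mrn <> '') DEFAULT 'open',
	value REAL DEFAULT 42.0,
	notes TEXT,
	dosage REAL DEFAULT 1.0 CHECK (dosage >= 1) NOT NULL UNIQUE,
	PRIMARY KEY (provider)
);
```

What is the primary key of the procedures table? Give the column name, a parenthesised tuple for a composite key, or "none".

procedure_id is declared PRIMARY KEY inline on the column.

procedure_id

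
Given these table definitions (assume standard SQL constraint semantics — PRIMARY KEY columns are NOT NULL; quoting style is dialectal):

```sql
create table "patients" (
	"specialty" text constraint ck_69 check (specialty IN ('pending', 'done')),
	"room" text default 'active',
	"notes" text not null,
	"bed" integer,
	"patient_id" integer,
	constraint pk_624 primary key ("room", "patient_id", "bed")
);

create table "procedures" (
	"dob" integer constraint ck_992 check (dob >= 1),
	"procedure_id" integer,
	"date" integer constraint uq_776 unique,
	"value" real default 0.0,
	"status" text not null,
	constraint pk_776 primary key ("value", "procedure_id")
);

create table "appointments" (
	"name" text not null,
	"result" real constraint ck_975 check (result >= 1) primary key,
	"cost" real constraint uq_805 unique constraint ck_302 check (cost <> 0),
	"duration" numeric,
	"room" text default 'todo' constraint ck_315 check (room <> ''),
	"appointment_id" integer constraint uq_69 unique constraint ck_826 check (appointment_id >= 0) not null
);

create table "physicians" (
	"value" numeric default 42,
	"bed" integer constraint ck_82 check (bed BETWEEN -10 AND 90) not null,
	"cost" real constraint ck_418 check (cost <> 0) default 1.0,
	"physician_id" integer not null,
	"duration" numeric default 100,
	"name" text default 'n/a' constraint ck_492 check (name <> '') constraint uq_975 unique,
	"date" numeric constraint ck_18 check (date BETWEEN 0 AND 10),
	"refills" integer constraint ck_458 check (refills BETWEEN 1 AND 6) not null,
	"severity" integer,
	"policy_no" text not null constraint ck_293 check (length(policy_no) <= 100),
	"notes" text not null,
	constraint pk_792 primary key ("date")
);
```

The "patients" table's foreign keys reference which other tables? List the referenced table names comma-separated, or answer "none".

No column in patients has a REFERENCES clause.

none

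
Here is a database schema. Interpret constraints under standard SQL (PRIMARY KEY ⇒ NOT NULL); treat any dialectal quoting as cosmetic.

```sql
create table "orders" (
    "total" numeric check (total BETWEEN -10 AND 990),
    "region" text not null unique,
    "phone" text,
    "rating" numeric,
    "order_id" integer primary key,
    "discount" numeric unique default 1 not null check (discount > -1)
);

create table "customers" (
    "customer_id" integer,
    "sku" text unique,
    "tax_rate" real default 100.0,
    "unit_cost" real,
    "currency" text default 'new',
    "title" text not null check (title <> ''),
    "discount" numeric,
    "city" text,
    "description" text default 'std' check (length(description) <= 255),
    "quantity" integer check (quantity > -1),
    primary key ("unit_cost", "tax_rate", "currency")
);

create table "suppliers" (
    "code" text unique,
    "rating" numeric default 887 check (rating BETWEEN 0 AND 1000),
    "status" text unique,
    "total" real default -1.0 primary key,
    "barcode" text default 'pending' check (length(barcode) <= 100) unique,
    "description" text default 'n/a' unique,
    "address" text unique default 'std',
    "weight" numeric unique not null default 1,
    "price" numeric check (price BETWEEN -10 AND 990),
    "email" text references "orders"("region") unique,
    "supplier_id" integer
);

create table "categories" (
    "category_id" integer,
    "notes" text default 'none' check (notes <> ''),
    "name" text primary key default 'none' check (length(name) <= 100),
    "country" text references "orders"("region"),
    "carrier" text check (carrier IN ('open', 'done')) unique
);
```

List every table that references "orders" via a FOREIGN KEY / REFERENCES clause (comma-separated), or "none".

- suppliers.email references orders(region).
- categories.country references orders(region).

suppliers, categories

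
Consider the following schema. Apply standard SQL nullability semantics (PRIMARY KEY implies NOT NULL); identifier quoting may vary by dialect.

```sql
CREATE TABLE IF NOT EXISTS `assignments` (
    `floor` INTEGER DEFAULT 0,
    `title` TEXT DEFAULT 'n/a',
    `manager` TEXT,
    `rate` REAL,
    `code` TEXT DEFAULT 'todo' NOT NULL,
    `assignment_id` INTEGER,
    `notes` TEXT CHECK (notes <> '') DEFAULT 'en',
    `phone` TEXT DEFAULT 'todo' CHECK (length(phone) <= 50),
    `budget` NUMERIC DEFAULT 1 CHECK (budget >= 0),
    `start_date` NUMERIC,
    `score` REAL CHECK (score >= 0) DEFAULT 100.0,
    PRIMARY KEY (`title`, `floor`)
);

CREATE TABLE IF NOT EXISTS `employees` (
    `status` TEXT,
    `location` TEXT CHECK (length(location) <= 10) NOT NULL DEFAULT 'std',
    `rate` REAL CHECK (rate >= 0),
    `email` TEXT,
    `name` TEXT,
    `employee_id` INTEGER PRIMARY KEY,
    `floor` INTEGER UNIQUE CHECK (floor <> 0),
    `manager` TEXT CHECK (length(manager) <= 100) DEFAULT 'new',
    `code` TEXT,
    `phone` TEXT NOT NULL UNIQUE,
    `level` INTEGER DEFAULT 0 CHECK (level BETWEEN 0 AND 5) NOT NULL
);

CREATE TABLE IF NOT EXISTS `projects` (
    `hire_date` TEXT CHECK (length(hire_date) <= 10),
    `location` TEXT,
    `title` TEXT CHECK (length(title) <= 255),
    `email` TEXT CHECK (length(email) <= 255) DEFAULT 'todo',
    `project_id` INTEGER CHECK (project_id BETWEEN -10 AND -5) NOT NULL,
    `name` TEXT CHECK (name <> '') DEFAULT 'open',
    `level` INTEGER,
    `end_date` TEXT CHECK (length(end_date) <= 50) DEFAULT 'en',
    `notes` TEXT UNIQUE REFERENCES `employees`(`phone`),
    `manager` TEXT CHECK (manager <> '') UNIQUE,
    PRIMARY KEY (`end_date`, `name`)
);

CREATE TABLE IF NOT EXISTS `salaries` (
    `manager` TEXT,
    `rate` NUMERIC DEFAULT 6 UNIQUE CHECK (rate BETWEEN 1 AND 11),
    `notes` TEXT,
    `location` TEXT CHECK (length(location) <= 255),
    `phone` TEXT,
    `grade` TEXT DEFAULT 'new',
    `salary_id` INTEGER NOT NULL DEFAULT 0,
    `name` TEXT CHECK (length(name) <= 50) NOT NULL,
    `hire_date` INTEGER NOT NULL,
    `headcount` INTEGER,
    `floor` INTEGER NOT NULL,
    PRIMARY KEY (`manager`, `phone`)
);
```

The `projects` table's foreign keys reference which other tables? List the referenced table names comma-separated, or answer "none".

employees

- notes REFERENCES employees(phone).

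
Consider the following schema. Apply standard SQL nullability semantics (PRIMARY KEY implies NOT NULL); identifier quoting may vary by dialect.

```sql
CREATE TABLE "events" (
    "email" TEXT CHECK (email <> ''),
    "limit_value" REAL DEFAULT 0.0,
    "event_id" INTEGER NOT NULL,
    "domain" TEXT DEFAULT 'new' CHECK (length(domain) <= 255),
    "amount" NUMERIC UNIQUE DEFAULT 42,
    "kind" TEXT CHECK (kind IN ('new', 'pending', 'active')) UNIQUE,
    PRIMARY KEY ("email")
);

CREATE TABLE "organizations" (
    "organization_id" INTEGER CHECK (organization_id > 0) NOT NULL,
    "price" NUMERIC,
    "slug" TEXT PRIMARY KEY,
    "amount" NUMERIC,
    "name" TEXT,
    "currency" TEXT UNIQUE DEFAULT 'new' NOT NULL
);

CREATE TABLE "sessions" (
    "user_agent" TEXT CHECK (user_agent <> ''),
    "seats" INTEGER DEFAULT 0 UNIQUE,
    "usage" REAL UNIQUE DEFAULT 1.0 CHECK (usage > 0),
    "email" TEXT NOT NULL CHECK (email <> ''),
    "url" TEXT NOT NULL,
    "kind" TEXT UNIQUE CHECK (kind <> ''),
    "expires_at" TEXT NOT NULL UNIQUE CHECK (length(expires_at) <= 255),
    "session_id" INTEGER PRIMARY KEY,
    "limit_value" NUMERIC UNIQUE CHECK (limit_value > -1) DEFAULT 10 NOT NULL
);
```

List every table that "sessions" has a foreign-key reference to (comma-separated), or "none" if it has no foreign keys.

No column in sessions has a REFERENCES clause.

none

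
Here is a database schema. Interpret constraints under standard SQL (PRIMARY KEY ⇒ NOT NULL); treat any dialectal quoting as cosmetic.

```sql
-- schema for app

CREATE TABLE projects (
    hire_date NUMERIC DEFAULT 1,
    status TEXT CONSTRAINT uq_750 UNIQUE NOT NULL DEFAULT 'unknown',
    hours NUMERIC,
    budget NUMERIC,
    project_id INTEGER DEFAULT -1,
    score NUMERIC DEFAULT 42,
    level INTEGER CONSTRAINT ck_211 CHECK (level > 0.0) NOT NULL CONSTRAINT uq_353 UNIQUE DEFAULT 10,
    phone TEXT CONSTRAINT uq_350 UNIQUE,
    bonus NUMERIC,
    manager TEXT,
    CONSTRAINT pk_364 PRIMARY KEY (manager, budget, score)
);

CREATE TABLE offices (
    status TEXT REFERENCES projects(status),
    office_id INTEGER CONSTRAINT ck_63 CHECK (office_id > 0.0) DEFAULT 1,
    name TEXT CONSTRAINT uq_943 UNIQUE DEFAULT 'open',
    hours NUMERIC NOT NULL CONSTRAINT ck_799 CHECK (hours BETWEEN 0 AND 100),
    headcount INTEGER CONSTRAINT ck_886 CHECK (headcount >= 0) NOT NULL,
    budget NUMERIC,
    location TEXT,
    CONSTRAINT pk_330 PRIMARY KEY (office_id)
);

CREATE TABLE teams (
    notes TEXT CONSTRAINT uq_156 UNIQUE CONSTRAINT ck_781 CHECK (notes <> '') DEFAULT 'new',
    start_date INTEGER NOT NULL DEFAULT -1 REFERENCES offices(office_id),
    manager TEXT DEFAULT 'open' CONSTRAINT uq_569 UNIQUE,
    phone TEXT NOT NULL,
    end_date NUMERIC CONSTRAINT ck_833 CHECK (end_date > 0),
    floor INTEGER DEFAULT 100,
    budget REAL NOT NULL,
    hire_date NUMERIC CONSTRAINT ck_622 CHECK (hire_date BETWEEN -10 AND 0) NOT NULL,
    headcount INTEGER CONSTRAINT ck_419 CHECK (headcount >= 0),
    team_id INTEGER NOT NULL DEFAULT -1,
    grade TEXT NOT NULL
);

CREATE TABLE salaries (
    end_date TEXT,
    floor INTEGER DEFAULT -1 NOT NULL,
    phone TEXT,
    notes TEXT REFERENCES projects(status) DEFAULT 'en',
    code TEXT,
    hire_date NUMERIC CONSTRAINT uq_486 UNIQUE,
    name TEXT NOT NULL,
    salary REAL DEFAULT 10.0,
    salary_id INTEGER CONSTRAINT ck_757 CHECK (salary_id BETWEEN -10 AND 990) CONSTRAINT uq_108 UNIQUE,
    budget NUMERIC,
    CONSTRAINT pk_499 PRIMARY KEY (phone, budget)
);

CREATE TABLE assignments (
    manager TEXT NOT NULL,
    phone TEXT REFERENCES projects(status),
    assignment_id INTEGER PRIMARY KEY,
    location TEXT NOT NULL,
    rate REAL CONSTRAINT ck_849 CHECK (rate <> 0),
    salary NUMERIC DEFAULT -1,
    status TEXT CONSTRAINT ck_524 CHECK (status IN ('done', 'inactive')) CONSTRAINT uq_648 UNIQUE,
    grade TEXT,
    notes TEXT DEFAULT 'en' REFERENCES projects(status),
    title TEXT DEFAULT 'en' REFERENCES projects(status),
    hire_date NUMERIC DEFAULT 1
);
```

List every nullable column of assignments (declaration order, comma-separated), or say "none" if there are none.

- manager: declared NOT NULL → not nullable.
- phone: a foreign key column may be NULL unless separately constrained → nullable.
- assignment_id: part of the PRIMARY KEY, which implies NOT NULL → not nullable.
- location: declared NOT NULL → not nullable.
- rate: CHECK does not forbid NULL (a CHECK constraint passes when its expression is NULL) → nullable.
- salary: DEFAULT only fills an omitted column; an explicit NULL is still allowed → nullable.
- status: CHECK does not forbid NULL (a CHECK constraint passes when its expression is NULL) → nullable.
- grade: no NOT NULL constraint applies → nullable.
- notes: a foreign key column may be NULL unless separately constrained → nullable.
- title: a foreign key column may be NULL unless separately constrained → nullable.
- hire_date: DEFAULT only fills an omitted column; an explicit NULL is still allowed → nullable.

phone, rate, salary, status, grade, notes, title, hire_date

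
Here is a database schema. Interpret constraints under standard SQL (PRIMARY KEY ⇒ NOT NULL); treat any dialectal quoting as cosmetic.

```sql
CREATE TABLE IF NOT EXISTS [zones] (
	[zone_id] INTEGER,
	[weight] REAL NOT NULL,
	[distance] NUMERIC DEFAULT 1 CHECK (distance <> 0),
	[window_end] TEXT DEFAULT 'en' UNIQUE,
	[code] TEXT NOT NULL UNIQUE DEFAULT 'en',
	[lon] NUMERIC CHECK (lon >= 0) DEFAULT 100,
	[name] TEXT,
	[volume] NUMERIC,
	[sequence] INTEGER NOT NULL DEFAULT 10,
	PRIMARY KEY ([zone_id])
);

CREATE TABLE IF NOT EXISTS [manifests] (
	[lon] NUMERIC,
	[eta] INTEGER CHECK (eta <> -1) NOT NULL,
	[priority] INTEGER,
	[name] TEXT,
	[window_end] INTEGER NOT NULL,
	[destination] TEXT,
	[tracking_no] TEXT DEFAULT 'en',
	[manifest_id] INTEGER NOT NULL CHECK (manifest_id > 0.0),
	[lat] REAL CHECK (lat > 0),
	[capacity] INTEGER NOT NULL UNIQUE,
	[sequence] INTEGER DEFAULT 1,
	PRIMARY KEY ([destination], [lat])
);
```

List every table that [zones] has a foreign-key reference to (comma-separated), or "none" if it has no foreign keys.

No column in zones has a REFERENCES clause.

none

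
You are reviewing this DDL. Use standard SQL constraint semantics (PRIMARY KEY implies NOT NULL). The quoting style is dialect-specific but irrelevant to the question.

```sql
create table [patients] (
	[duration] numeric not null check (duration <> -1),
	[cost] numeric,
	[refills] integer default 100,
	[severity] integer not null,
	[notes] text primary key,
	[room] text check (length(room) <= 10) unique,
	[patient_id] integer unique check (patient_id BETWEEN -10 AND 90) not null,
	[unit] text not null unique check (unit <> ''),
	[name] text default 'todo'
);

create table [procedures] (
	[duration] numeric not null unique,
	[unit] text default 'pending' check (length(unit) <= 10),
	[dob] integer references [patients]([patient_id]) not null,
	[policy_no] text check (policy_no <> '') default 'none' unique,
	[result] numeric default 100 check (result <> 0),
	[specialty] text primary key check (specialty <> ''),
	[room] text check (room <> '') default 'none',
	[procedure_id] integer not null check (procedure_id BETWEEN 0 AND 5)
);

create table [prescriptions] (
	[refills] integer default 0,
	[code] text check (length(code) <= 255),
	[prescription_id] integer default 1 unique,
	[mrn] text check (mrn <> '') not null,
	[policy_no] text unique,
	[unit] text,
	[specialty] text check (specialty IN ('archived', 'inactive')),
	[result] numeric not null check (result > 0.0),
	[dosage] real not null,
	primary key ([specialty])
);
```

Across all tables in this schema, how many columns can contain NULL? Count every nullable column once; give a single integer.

13

patients: 4 nullable (cost, refills, room, name — PK (notes) and explicit NOT NULL columns excluded).
procedures: 4 nullable (unit, policy_no, result, room — PK (specialty) and explicit NOT NULL columns excluded).
prescriptions: 5 nullable (refills, code, prescription_id, policy_no, unit — PK (specialty) and explicit NOT NULL columns excluded).
Total: 4 + 4 + 5 = 13.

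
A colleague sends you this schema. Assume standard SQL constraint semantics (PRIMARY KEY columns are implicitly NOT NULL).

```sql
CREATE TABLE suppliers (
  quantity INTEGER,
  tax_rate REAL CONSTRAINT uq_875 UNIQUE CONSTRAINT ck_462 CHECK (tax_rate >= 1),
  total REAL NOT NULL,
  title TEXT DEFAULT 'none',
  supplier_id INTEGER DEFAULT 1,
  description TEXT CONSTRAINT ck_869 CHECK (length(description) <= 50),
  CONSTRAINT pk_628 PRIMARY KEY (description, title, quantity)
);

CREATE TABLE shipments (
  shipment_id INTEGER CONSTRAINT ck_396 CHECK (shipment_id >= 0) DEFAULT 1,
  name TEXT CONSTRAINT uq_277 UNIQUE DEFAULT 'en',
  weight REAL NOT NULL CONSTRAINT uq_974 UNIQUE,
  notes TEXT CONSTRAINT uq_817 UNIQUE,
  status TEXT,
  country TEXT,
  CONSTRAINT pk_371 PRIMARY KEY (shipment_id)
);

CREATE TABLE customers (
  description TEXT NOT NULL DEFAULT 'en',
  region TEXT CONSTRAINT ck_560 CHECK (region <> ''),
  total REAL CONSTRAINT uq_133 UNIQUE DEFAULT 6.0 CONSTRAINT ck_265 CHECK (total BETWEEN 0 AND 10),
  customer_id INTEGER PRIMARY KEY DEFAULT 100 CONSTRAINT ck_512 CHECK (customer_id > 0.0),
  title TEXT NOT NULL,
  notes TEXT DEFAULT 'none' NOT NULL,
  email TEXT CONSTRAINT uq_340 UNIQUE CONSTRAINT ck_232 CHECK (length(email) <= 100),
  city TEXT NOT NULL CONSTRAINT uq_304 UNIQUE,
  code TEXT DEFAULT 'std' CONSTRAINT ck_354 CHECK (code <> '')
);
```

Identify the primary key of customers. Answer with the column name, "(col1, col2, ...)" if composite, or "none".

customer_id is declared PRIMARY KEY inline on the column.

customer_id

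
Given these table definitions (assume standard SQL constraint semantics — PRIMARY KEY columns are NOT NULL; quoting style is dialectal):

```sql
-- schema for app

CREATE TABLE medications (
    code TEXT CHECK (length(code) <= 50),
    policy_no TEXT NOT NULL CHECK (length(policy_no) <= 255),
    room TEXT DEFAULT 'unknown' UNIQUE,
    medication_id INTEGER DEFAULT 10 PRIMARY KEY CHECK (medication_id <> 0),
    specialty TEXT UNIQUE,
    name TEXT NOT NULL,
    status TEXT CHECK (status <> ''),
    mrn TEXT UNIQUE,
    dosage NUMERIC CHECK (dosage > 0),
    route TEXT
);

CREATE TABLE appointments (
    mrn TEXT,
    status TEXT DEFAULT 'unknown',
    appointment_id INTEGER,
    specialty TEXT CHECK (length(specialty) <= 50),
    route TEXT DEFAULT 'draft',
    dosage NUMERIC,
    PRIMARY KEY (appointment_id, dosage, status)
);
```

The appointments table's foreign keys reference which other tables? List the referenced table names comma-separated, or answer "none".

No column in appointments has a REFERENCES clause.

none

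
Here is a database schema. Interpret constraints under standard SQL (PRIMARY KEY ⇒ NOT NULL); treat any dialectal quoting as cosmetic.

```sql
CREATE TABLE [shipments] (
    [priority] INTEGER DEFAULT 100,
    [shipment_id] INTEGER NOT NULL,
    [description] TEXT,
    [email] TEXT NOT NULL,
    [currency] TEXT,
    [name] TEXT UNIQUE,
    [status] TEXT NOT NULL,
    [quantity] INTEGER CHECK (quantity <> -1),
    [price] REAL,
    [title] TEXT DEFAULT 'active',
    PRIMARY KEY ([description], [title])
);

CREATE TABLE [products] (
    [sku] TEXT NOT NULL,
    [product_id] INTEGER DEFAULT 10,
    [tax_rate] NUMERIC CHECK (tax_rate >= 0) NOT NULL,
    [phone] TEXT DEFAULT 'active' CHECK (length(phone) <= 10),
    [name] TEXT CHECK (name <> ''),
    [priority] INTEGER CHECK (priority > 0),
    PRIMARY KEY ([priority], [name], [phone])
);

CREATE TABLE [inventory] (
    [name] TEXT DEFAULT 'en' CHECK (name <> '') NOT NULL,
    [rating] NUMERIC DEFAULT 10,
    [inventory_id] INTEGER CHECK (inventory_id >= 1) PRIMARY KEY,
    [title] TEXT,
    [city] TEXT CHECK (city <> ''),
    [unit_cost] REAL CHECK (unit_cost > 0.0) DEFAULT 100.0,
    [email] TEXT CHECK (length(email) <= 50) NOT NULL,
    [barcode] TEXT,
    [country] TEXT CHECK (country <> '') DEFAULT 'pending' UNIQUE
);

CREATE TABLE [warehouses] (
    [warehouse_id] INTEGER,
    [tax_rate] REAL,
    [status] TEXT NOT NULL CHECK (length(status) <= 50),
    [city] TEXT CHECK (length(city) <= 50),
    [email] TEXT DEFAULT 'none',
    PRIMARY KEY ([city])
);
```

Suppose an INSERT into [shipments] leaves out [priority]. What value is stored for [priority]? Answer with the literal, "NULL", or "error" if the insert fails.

100

priority has an explicit DEFAULT 100.
When the column is omitted from an INSERT, that default is used.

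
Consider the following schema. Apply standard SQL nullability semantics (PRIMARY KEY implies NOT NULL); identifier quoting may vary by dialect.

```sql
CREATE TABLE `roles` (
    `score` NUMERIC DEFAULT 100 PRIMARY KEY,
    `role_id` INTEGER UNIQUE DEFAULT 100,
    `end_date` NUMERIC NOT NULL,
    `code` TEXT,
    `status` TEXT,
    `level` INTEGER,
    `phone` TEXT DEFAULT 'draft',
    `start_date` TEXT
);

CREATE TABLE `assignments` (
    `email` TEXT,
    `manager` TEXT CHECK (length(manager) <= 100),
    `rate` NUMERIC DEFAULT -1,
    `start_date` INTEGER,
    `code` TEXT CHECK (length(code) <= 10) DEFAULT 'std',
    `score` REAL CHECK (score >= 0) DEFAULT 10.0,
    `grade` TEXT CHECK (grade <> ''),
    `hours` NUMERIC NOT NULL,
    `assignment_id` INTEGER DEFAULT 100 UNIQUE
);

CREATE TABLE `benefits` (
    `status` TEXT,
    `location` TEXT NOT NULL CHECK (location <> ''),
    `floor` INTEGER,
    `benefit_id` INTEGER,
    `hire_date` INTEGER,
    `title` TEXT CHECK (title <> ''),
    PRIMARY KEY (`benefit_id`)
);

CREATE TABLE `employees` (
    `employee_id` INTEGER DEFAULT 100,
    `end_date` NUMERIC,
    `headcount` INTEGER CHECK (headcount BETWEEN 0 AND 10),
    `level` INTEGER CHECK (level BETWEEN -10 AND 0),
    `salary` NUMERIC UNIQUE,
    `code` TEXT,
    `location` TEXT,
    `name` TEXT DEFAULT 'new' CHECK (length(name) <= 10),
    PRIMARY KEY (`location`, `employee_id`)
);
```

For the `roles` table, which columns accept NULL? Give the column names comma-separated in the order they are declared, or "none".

role_id, code, status, level, phone, start_date

- score: part of the PRIMARY KEY, which implies NOT NULL → not nullable.
- role_id: UNIQUE does not imply NOT NULL → nullable.
- end_date: declared NOT NULL → not nullable.
- code: no NOT NULL constraint applies → nullable.
- status: no NOT NULL constraint applies → nullable.
- level: no NOT NULL constraint applies → nullable.
- phone: DEFAULT only fills an omitted column; an explicit NULL is still allowed → nullable.
- start_date: no NOT NULL constraint applies → nullable.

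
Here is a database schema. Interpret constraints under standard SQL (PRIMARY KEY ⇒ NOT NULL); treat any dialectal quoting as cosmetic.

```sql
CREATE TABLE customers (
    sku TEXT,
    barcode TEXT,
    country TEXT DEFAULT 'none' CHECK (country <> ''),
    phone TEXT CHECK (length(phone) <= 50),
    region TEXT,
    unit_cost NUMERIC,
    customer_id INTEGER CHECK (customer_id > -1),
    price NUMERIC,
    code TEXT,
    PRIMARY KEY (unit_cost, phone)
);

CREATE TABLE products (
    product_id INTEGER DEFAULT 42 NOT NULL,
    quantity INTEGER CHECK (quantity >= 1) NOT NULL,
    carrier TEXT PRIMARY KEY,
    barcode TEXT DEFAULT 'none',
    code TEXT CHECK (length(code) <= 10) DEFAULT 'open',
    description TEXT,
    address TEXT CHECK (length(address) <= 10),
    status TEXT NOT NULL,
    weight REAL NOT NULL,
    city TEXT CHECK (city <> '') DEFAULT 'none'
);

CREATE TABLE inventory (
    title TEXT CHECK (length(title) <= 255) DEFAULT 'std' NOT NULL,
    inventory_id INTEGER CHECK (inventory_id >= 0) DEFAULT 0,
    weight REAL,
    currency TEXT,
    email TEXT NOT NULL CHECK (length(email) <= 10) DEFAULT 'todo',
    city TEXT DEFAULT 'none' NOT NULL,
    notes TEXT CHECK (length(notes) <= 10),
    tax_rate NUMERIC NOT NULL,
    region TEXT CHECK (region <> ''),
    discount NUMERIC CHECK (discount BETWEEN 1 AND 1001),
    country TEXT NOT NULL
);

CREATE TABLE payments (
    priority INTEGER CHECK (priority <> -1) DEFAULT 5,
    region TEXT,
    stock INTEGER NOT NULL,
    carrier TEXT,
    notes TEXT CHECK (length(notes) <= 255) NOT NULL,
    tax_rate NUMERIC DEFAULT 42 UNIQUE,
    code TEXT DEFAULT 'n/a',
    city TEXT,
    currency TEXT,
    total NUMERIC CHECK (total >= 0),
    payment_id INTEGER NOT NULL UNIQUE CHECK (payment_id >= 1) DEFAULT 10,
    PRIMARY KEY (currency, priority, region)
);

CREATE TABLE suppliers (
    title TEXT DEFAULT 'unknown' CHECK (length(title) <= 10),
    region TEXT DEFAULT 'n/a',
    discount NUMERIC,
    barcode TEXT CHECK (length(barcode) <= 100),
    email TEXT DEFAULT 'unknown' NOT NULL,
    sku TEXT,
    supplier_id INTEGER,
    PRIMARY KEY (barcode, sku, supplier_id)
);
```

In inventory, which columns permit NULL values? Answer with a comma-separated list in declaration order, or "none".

- title: declared NOT NULL → not nullable.
- inventory_id: CHECK does not forbid NULL (a CHECK constraint passes when its expression is NULL) → nullable.
- weight: no NOT NULL constraint applies → nullable.
- currency: no NOT NULL constraint applies → nullable.
- email: declared NOT NULL → not nullable.
- city: declared NOT NULL → not nullable.
- notes: CHECK does not forbid NULL (a CHECK constraint passes when its expression is NULL) → nullable.
- tax_rate: declared NOT NULL → not nullable.
- region: CHECK does not forbid NULL (a CHECK constraint passes when its expression is NULL) → nullable.
- discount: CHECK does not forbid NULL (a CHECK constraint passes when its expression is NULL) → nullable.
- country: declared NOT NULL → not nullable.

inventory_id, weight, currency, notes, region, discount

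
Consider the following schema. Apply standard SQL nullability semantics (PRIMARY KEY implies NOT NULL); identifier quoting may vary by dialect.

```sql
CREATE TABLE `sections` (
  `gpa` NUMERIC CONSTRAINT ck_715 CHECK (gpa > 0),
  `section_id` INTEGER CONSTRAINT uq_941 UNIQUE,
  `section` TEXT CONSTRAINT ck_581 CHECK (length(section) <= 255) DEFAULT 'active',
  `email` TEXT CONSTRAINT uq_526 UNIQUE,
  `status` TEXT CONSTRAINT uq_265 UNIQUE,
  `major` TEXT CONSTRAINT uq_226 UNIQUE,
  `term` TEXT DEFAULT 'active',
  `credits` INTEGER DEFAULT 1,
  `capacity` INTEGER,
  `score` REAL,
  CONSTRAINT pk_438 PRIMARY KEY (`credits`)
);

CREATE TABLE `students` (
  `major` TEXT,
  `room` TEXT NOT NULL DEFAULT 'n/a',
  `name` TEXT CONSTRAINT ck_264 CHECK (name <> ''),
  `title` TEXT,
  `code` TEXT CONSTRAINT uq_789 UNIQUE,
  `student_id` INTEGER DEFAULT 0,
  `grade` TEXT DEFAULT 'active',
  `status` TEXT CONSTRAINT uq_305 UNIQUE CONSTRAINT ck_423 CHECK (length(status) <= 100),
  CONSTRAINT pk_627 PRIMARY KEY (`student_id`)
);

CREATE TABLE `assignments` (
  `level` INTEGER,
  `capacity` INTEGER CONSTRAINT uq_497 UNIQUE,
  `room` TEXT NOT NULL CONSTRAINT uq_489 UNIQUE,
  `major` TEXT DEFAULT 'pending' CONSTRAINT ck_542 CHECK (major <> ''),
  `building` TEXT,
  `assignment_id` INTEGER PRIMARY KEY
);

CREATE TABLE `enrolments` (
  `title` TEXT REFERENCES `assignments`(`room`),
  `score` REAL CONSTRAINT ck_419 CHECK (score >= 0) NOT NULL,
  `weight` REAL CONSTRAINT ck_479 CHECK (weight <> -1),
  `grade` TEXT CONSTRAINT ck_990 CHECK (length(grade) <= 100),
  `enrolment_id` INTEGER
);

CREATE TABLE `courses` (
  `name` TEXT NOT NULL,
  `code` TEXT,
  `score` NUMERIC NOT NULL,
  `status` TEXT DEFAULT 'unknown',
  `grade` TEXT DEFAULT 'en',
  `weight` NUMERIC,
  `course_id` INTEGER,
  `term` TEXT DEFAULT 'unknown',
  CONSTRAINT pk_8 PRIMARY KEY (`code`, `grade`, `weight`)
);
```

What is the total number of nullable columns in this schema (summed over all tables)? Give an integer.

26

sections: 9 nullable (gpa, section_id, section, email, status, major, term, capacity, score — PK (credits) and explicit NOT NULL columns excluded).
students: 6 nullable (major, name, title, code, grade, status — PK (student_id) and explicit NOT NULL columns excluded).
assignments: 4 nullable (level, capacity, major, building — PK (assignment_id) and explicit NOT NULL columns excluded).
enrolments: 4 nullable (title, weight, grade, enrolment_id — PK none and explicit NOT NULL columns excluded).
courses: 3 nullable (status, course_id, term — PK (code, grade, weight) and explicit NOT NULL columns excluded).
Total: 9 + 6 + 4 + 4 + 3 = 26.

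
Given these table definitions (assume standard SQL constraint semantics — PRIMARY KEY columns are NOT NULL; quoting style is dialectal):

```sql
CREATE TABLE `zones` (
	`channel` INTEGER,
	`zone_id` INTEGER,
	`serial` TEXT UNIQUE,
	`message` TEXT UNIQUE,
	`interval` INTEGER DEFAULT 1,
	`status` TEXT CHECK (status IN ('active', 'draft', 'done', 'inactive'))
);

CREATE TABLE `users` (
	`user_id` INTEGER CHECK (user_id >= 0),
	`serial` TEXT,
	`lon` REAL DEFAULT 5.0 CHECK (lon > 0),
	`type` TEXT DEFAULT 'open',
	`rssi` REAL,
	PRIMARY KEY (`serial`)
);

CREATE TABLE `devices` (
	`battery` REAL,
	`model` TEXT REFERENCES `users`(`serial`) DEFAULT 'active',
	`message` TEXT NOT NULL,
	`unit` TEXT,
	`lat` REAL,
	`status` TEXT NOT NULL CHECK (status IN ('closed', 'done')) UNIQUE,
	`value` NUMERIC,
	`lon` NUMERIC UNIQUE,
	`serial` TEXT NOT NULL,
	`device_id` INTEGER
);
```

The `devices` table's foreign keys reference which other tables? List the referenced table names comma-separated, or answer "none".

users

- model REFERENCES users(serial).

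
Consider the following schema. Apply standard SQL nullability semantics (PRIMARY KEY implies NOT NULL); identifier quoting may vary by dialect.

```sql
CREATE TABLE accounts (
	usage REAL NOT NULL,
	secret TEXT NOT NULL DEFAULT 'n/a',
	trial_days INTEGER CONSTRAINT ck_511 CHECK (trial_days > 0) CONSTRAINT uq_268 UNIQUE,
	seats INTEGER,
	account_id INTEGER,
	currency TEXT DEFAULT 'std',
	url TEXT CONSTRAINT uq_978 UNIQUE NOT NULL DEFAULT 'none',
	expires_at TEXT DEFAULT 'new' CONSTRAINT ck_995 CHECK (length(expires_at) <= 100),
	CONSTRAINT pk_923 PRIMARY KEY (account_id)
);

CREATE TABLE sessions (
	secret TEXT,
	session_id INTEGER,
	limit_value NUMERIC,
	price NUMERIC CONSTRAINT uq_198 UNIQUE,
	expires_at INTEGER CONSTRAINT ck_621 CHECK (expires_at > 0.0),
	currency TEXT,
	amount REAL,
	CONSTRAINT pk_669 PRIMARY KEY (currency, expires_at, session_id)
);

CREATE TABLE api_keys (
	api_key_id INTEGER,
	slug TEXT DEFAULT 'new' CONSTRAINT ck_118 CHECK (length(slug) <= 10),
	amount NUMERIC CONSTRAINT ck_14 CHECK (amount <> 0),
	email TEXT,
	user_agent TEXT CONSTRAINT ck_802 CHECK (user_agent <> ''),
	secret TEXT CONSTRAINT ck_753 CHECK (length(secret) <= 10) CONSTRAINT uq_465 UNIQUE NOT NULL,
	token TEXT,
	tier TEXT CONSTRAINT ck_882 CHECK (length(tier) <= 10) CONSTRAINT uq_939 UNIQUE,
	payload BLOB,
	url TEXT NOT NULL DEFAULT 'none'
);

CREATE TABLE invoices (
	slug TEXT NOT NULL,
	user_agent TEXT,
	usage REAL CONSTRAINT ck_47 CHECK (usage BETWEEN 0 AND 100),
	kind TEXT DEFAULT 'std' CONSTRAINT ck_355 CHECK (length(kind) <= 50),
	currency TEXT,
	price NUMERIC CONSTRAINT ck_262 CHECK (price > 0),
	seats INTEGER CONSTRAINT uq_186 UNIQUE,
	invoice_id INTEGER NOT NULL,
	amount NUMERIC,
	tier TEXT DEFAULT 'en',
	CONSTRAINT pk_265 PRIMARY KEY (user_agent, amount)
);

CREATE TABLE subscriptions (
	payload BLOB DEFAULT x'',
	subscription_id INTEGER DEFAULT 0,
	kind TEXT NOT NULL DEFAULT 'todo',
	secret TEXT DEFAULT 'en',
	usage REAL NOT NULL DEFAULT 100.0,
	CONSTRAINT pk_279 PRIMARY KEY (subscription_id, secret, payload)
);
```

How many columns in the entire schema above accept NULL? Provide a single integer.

accounts: 4 nullable (trial_days, seats, currency, expires_at — PK (account_id) and explicit NOT NULL columns excluded).
sessions: 4 nullable (secret, limit_value, price, amount — PK (currency, expires_at, session_id) and explicit NOT NULL columns excluded).
api_keys: 8 nullable (api_key_id, slug, amount, email, user_agent, token, tier, payload — PK none and explicit NOT NULL columns excluded).
invoices: 6 nullable (usage, kind, currency, price, seats, tier — PK (user_agent, amount) and explicit NOT NULL columns excluded).
subscriptions: 0 nullable (none — PK (subscription_id, secret, payload) and explicit NOT NULL columns excluded).
Total: 4 + 4 + 8 + 6 + 0 = 22.

22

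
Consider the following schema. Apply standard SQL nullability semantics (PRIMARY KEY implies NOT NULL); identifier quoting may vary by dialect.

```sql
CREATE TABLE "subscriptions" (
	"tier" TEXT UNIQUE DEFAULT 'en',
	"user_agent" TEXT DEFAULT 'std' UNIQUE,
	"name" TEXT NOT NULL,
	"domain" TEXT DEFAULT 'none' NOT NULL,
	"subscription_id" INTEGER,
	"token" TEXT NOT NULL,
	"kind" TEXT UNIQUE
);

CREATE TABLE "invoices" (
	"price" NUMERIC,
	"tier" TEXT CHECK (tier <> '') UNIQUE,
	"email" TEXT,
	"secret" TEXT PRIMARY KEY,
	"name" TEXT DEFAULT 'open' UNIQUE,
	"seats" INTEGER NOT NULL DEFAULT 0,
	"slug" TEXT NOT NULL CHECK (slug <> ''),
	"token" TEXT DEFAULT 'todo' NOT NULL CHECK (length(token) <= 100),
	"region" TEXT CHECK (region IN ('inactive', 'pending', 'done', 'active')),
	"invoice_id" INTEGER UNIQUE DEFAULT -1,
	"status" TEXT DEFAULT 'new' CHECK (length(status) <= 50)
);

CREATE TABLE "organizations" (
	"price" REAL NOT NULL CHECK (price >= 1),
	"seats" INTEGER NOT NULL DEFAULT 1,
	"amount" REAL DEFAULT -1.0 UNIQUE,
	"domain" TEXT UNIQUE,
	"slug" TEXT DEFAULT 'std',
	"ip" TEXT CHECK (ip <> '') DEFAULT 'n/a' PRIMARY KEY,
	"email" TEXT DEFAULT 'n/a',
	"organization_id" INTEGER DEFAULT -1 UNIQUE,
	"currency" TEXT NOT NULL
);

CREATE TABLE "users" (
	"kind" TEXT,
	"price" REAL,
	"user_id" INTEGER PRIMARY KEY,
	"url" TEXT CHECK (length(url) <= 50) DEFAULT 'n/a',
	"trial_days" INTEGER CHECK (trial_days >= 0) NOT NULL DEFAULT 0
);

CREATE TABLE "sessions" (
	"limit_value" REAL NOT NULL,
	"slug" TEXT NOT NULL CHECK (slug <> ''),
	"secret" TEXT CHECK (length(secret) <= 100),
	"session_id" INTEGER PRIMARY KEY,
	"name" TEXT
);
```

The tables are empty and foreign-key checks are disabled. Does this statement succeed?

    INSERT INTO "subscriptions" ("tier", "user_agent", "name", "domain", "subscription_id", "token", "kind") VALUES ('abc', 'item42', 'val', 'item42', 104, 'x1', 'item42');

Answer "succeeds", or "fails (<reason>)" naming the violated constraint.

succeeds

NOT NULL columns: domain is supplied; name is supplied; token is supplied.
No constraint is violated.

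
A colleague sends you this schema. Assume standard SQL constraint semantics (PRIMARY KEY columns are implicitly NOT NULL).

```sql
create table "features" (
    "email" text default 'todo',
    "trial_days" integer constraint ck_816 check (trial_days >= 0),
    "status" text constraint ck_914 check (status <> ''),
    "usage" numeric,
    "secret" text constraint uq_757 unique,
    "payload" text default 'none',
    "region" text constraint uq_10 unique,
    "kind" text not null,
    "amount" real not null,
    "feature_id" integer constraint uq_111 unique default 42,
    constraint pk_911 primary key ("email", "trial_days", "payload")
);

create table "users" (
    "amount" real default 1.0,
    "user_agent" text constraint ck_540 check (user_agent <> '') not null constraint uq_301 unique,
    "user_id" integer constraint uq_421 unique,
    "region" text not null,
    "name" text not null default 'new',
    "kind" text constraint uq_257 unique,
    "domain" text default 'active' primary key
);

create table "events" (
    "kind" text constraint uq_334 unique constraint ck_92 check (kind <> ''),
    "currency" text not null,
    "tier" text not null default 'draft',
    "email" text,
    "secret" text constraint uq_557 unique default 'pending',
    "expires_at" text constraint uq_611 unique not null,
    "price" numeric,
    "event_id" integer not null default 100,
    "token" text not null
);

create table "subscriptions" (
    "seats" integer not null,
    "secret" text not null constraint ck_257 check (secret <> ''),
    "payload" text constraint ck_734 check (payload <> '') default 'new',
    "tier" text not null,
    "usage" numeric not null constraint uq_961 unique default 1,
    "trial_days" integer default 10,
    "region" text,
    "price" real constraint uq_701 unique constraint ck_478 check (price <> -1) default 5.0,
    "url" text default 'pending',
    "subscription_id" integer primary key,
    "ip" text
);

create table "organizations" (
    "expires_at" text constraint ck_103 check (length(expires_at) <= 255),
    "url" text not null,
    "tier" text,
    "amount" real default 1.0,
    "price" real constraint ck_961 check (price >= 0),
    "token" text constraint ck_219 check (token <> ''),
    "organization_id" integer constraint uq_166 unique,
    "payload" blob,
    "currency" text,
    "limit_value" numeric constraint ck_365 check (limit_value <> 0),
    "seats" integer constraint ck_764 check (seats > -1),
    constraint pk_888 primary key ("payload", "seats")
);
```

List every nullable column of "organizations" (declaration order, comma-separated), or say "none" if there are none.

expires_at, tier, amount, price, token, organization_id, currency, limit_value

- expires_at: CHECK does not forbid NULL (a CHECK constraint passes when its expression is NULL) → nullable.
- url: declared NOT NULL → not nullable.
- tier: no NOT NULL constraint applies → nullable.
- amount: DEFAULT only fills an omitted column; an explicit NULL is still allowed → nullable.
- price: CHECK does not forbid NULL (a CHECK constraint passes when its expression is NULL) → nullable.
- token: CHECK does not forbid NULL (a CHECK constraint passes when its expression is NULL) → nullable.
- organization_id: UNIQUE does not imply NOT NULL → nullable.
- payload: part of the PRIMARY KEY, which implies NOT NULL → not nullable.
- currency: no NOT NULL constraint applies → nullable.
- limit_value: CHECK does not forbid NULL (a CHECK constraint passes when its expression is NULL) → nullable.
- seats: part of the PRIMARY KEY, which implies NOT NULL → not nullable.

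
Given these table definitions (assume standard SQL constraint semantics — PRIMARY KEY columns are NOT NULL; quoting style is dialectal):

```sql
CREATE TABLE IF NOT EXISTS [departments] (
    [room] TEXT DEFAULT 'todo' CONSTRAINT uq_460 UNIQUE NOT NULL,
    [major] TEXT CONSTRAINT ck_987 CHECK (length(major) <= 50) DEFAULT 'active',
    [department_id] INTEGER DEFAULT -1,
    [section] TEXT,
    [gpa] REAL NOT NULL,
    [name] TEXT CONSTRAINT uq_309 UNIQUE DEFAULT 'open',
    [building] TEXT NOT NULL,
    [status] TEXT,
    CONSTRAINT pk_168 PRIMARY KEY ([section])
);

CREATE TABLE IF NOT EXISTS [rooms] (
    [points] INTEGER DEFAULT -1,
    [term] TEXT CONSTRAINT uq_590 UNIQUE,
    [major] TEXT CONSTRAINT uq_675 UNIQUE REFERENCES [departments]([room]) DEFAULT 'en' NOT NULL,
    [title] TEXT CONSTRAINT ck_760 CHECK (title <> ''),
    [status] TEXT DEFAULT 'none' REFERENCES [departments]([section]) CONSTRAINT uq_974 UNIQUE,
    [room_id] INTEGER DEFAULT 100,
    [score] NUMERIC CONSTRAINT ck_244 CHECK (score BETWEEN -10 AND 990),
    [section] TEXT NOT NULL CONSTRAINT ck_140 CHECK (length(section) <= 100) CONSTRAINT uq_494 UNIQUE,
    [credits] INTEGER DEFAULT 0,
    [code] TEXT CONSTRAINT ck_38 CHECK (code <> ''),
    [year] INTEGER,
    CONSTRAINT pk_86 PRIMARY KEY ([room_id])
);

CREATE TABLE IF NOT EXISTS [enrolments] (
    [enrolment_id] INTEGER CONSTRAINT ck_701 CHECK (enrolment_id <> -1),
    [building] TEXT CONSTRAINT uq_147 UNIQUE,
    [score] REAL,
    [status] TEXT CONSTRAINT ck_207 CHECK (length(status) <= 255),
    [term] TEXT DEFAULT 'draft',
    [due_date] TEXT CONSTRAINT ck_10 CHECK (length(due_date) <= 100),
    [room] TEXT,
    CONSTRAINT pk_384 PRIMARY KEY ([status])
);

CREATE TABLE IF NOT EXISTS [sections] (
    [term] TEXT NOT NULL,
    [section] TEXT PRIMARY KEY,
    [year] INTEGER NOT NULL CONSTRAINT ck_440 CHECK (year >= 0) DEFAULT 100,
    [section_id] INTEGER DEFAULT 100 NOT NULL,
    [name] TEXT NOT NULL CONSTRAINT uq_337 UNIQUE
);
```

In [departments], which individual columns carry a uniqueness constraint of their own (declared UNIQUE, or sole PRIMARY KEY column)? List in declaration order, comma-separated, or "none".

- room: declared UNIQUE → unique.
- major: no UNIQUE or single-column PK constraint.
- department_id: no UNIQUE or single-column PK constraint.
- section: single-column PRIMARY KEY → unique.
- gpa: no UNIQUE or single-column PK constraint.
- name: declared UNIQUE → unique.
- building: no UNIQUE or single-column PK constraint.
- status: no UNIQUE or single-column PK constraint.

room, section, name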